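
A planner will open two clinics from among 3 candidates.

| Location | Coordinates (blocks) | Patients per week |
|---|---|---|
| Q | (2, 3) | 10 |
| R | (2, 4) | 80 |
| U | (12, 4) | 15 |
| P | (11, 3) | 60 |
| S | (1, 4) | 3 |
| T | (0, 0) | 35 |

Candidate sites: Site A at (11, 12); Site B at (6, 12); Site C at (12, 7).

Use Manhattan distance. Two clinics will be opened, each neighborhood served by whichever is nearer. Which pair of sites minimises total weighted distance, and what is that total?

{Site B, Site C}, total 2104

Evaluate every pair (each demand assigned to the nearer of the two):
  {Site B, Site C}: total = 2104
  {Site A, Site C}: total = 2232
  {Site A, Site B}: total = 2434
Best pair: {Site B, Site C} with total 2104.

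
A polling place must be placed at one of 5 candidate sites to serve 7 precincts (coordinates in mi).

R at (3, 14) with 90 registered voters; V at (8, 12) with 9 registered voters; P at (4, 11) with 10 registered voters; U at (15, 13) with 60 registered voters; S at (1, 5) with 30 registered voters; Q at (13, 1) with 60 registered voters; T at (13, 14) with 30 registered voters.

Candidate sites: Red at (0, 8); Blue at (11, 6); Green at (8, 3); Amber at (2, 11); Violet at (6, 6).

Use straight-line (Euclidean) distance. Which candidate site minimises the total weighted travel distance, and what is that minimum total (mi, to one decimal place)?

Blue, total 2520.4 mi

Total weighted distance at each candidate:
  Red (0, 8): total = 3093.2
  Blue (11, 6): total = 2520.4
  Green (8, 3): total = 2894.3
  Amber (2, 11): total = 2565.0
  Violet (6, 6): total = 2551.9
Minimum is at Blue with total 2520.4 mi.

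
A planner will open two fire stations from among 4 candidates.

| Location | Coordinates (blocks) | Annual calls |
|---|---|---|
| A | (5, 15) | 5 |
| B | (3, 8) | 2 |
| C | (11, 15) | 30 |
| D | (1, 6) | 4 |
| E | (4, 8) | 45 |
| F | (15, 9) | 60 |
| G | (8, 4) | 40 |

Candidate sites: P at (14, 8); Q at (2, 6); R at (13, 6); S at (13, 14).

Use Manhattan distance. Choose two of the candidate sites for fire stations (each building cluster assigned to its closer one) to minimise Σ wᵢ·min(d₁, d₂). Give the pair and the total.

{P, Q}, total 990

Evaluate every pair (each demand assigned to the nearer of the two):
  {P, Q}: total = 990
  {Q, S}: total = 1065
  {Q, R}: total = 1160
  {P, S}: total = 1187
  {R, S}: total = 1282
  {P, R}: total = 1300
Best pair: {P, Q} with total 990.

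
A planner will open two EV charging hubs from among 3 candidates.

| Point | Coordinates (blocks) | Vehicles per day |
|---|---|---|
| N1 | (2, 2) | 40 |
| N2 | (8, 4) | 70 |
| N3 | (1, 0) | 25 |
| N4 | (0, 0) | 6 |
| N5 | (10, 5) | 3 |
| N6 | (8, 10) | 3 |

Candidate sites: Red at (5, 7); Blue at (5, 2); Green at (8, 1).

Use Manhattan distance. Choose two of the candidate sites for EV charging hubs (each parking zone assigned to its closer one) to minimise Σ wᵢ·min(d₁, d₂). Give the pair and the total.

{Blue, Green}, total 567

Evaluate every pair (each demand assigned to the nearer of the two):
  {Blue, Green}: total = 567
  {Red, Blue}: total = 701
  {Red, Green}: total = 780
Best pair: {Blue, Green} with total 567.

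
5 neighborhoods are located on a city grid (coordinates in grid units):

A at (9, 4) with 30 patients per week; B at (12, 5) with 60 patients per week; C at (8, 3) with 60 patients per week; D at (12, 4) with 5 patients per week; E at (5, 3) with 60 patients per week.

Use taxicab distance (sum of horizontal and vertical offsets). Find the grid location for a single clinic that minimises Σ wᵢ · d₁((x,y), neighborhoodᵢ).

Manhattan distance separates: Σwᵢ(|x−xᵢ|+|y−yᵢ|) = Σwᵢ|x−xᵢ| + Σwᵢ|y−yᵢ|, so x and y are optimised independently as 1-D weighted medians.
Total weight W = 215; half = 107.5.
x-coordinate, sorted with cumulative weight:
  x=5 (E, w=60) cum 60
  x=8 (C, w=60) cum 120  ← median
  x=9 (A, w=30) cum 150
  x=12 (B, w=60) cum 210
  x=12 (D, w=5) cum 215
⇒ x* = 8
y-coordinate, sorted with cumulative weight:
  y=3 (C, w=60) cum 60
  y=3 (E, w=60) cum 120  ← median
  y=4 (A, w=30) cum 150
  y=4 (D, w=5) cum 155
  y=5 (B, w=60) cum 215
⇒ y* = 3

(8, 3)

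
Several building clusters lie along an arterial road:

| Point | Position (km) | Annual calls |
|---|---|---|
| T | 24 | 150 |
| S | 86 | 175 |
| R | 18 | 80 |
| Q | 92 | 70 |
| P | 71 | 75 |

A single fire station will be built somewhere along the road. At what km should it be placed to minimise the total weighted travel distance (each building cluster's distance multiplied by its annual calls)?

x = 71

For a sum of weighted absolute distances on a line, the optimum is the weighted median (not the mean). Total weight W = 550; half-weight = 275.
Sort by position and accumulate weight:
  km 18 (R, w=80) → cum 80
  km 24 (T, w=150) → cum 230
  km 71 (P, w=75) → cum 305  ≥ 275 → median here
  km 86 (S, w=175) → cum 480
  km 92 (Q, w=70) → cum 550
Optimal location: km 71.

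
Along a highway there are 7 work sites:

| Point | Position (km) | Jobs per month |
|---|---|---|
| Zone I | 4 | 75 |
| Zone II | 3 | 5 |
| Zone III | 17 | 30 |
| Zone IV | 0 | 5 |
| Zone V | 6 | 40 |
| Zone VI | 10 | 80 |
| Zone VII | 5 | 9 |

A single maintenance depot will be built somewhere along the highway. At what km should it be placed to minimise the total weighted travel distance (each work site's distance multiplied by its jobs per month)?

x = 6

For a sum of weighted absolute distances on a line, the optimum is the weighted median (not the mean). Total weight W = 244; half-weight = 122.
Sort by position and accumulate weight:
  km 0 (Zone IV, w=5) → cum 5
  km 3 (Zone II, w=5) → cum 10
  km 4 (Zone I, w=75) → cum 85
  km 5 (Zone VII, w=9) → cum 94
  km 6 (Zone V, w=40) → cum 134  ≥ 122 → median here
  km 10 (Zone VI, w=80) → cum 214
  km 17 (Zone III, w=30) → cum 244
Optimal location: km 6.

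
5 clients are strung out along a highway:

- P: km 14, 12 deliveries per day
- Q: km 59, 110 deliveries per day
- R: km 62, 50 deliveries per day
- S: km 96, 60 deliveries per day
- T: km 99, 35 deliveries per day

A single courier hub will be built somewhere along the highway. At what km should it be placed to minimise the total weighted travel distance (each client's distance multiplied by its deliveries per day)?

x = 62

For a sum of weighted absolute distances on a line, the optimum is the weighted median (not the mean). Total weight W = 267; half-weight = 133.5.
Sort by position and accumulate weight:
  km 14 (P, w=12) → cum 12
  km 59 (Q, w=110) → cum 122
  km 62 (R, w=50) → cum 172  ≥ 133.5 → median here
  km 96 (S, w=60) → cum 232
  km 99 (T, w=35) → cum 267
Optimal location: km 62.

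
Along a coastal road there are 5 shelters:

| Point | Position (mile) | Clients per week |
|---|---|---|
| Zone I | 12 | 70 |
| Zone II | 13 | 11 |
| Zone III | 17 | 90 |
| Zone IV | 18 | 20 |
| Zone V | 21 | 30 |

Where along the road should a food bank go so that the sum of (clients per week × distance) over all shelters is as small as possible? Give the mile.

x = 17

For a sum of weighted absolute distances on a line, the optimum is the weighted median (not the mean). Total weight W = 221; half-weight = 110.5.
Sort by position and accumulate weight:
  mile 12 (Zone I, w=70) → cum 70
  mile 13 (Zone II, w=11) → cum 81
  mile 17 (Zone III, w=90) → cum 171  ≥ 110.5 → median here
  mile 18 (Zone IV, w=20) → cum 191
  mile 21 (Zone V, w=30) → cum 221
Optimal location: mile 17.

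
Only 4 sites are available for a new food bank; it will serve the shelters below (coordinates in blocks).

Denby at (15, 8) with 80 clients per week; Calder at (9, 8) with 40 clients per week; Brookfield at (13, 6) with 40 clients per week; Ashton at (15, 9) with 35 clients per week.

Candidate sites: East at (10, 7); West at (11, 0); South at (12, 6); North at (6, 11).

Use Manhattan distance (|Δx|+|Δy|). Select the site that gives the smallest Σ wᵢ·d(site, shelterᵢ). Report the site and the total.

South, total 850 blocks

Total weighted distance at each candidate:
  East (10, 7): total = 965
  West (11, 0): total = 2135
  South (12, 6): total = 850
  North (6, 11): total = 2065
Minimum is at South with total 850 blocks.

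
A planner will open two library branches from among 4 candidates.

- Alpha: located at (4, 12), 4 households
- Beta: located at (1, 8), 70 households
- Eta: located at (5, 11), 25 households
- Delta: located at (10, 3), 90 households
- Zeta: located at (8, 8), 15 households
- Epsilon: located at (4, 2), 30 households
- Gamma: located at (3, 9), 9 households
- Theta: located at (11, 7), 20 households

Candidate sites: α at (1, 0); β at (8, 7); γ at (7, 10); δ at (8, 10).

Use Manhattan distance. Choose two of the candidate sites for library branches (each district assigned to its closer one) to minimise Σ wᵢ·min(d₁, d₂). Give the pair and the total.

Evaluate every pair (each demand assigned to the nearer of the two):
  {β, γ}: total = 1585
  {α, β}: total = 1599
  {β, δ}: total = 1623
  {α, δ}: total = 1848
  {α, γ}: total = 1935
  {γ, δ}: total = 1990
Best pair: {β, γ} with total 1585.

{β, γ}, total 1585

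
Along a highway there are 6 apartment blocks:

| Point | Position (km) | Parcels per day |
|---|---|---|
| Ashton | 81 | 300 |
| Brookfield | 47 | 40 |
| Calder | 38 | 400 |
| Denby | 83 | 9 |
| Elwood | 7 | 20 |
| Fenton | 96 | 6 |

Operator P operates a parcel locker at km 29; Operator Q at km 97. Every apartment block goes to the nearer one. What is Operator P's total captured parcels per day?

The indifferent point is the midpoint (29+97)/2 = 63; apartment blocks left of it (closer to Operator P at 29) go to Operator P, those right go to Operator Q.
  Elwood at 7 (w=20) → Operator P
  Calder at 38 (w=400) → Operator P
  Brookfield at 47 (w=40) → Operator P
  Ashton at 81 (w=300) → Operator Q
  Denby at 83 (w=9) → Operator Q
  Fenton at 96 (w=6) → Operator Q
Operator P captures 460; Operator Q captures 315.

460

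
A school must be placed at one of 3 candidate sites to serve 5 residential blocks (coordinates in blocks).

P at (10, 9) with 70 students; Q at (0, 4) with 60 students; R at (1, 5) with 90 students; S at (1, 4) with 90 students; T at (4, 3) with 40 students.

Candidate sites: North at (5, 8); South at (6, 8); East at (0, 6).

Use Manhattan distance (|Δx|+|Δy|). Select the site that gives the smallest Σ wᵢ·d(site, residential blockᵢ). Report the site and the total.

East, total 1760 blocks

Total weighted distance at each candidate:
  North (5, 8): total = 2550
  South (6, 8): total = 2760
  East (0, 6): total = 1760
Minimum is at East with total 1760 blocks.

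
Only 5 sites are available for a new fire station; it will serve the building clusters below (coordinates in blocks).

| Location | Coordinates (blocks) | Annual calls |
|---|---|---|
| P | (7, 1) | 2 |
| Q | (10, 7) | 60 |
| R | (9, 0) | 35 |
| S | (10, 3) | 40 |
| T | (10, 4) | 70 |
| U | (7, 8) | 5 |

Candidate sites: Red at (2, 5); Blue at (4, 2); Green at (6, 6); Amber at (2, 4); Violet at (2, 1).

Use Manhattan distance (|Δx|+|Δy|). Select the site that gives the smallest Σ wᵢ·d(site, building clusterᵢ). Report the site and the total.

Green, total 1342 blocks

Total weighted distance at each candidate:
  Red (2, 5): total = 2108
  Blue (4, 2): total = 1798
  Green (6, 6): total = 1342
  Amber (2, 4): total = 2026
  Violet (2, 1): total = 2360
Minimum is at Green with total 1342 blocks.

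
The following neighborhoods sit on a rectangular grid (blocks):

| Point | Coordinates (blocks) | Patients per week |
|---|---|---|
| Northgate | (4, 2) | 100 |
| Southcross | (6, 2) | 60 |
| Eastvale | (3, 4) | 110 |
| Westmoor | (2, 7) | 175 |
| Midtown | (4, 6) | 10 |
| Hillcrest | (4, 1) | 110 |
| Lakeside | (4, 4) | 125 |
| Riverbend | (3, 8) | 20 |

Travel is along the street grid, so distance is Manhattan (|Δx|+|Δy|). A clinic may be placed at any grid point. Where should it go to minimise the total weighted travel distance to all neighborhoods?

(4, 4)

Manhattan distance separates: Σwᵢ(|x−xᵢ|+|y−yᵢ|) = Σwᵢ|x−xᵢ| + Σwᵢ|y−yᵢ|, so x and y are optimised independently as 1-D weighted medians.
Total weight W = 710; half = 355.
x-coordinate, sorted with cumulative weight:
  x=2 (Westmoor, w=175) cum 175
  x=3 (Eastvale, w=110) cum 285
  x=3 (Riverbend, w=20) cum 305
  x=4 (Northgate, w=100) cum 405  ← median
  x=4 (Midtown, w=10) cum 415
  x=4 (Hillcrest, w=110) cum 525
  x=4 (Lakeside, w=125) cum 650
  x=6 (Southcross, w=60) cum 710
⇒ x* = 4
y-coordinate, sorted with cumulative weight:
  y=1 (Hillcrest, w=110) cum 110
  y=2 (Northgate, w=100) cum 210
  y=2 (Southcross, w=60) cum 270
  y=4 (Eastvale, w=110) cum 380  ← median
  y=4 (Lakeside, w=125) cum 505
  y=6 (Midtown, w=10) cum 515
  y=7 (Westmoor, w=175) cum 690
  y=8 (Riverbend, w=20) cum 710
⇒ y* = 4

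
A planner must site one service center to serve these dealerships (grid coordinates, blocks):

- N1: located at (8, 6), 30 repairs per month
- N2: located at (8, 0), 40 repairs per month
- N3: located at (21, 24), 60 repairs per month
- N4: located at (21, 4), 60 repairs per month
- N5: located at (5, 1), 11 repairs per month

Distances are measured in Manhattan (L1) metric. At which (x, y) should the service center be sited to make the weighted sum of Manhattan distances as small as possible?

(21, 4)

Manhattan distance separates: Σwᵢ(|x−xᵢ|+|y−yᵢ|) = Σwᵢ|x−xᵢ| + Σwᵢ|y−yᵢ|, so x and y are optimised independently as 1-D weighted medians.
Total weight W = 201; half = 100.5.
x-coordinate, sorted with cumulative weight:
  x=5 (N5, w=11) cum 11
  x=8 (N1, w=30) cum 41
  x=8 (N2, w=40) cum 81
  x=21 (N3, w=60) cum 141  ← median
  x=21 (N4, w=60) cum 201
⇒ x* = 21
y-coordinate, sorted with cumulative weight:
  y=0 (N2, w=40) cum 40
  y=1 (N5, w=11) cum 51
  y=4 (N4, w=60) cum 111  ← median
  y=6 (N1, w=30) cum 141
  y=24 (N3, w=60) cum 201
⇒ y* = 4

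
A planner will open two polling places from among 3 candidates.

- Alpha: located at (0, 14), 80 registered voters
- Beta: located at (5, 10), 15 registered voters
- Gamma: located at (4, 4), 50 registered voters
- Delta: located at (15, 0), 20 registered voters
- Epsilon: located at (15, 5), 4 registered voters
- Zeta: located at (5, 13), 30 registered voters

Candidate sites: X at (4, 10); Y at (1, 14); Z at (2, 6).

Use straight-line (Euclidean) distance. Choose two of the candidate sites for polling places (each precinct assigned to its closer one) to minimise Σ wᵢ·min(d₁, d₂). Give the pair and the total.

Evaluate every pair (each demand assigned to the nearer of the two):
  {Y, Z}: total = 758.6
  {X, Y}: total = 835.5
  {X, Z}: total = 1038.5
Best pair: {Y, Z} with total 758.6.

{Y, Z}, total 758.6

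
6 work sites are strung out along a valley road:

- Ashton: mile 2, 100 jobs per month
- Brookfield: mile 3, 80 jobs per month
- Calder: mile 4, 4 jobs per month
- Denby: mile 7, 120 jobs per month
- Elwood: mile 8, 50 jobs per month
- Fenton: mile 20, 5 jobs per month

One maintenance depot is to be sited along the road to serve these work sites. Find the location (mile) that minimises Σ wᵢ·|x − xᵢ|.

For a sum of weighted absolute distances on a line, the optimum is the weighted median (not the mean). Total weight W = 359; half-weight = 179.5.
Sort by position and accumulate weight:
  mile 2 (Ashton, w=100) → cum 100
  mile 3 (Brookfield, w=80) → cum 180  ≥ 179.5 → median here
  mile 4 (Calder, w=4) → cum 184
  mile 7 (Denby, w=120) → cum 304
  mile 8 (Elwood, w=50) → cum 354
  mile 20 (Fenton, w=5) → cum 359
Optimal location: mile 3.

x = 3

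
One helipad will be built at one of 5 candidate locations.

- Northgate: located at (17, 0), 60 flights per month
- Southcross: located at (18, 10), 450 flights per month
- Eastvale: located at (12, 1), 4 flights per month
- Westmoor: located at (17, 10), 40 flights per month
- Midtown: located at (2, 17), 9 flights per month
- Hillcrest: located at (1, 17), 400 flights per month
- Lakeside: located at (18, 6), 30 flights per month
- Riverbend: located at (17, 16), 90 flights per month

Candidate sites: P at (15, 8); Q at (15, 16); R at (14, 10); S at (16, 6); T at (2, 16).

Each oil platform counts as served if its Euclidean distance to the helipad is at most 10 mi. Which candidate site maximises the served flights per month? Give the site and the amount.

P, covering 674

Coverage radius r = 10 mi; a point is covered iff (Δx)²+(Δy)² ≤ 10² = 100.
  P (15, 8): covers {Northgate, Southcross, Eastvale, Westmoor, Lakeside, Riverbend} → 674
  Q (15, 16): covers {Southcross, Westmoor, Riverbend} → 580
  R (14, 10): covers {Southcross, Eastvale, Westmoor, Lakeside, Riverbend} → 614
  S (16, 6): covers {Northgate, Southcross, Eastvale, Westmoor, Lakeside} → 584
  T (2, 16): covers {Midtown, Hillcrest} → 409
Maximum coverage at P: 674 flights per month.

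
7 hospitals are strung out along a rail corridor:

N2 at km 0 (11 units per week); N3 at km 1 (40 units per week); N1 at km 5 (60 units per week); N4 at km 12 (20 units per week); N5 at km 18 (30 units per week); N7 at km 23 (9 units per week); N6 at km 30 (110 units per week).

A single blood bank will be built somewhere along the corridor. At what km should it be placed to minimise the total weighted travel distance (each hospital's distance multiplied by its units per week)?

x = 18

For a sum of weighted absolute distances on a line, the optimum is the weighted median (not the mean). Total weight W = 280; half-weight = 140.
Sort by position and accumulate weight:
  km 0 (N2, w=11) → cum 11
  km 1 (N3, w=40) → cum 51
  km 5 (N1, w=60) → cum 111
  km 12 (N4, w=20) → cum 131
  km 18 (N5, w=30) → cum 161  ≥ 140 → median here
  km 23 (N7, w=9) → cum 170
  km 30 (N6, w=110) → cum 280
Optimal location: km 18.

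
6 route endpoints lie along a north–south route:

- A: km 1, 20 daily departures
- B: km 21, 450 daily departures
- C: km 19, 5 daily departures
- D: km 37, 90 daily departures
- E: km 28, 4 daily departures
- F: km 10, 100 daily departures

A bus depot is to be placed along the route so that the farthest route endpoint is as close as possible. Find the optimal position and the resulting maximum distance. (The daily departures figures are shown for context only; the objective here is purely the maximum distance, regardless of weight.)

The 1-center on a line is the midpoint of the two extreme points: leftmost at 1, rightmost at 37.
Optimal location = (1 + 37)/2 = 19; maximum distance = (37 − 1)/2 = 18.

location 19, max distance 18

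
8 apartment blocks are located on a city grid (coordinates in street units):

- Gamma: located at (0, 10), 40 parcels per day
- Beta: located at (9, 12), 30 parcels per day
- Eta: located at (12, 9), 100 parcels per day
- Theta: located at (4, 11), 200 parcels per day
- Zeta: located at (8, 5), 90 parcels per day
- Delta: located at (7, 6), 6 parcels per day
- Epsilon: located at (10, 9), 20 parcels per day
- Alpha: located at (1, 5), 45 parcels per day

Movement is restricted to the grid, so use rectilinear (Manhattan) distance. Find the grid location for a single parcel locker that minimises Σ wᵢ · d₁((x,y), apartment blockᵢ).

(4, 10)

Manhattan distance separates: Σwᵢ(|x−xᵢ|+|y−yᵢ|) = Σwᵢ|x−xᵢ| + Σwᵢ|y−yᵢ|, so x and y are optimised independently as 1-D weighted medians.
Total weight W = 531; half = 265.5.
x-coordinate, sorted with cumulative weight:
  x=0 (Gamma, w=40) cum 40
  x=1 (Alpha, w=45) cum 85
  x=4 (Theta, w=200) cum 285  ← median
  x=7 (Delta, w=6) cum 291
  x=8 (Zeta, w=90) cum 381
  x=9 (Beta, w=30) cum 411
  x=10 (Epsilon, w=20) cum 431
  x=12 (Eta, w=100) cum 531
⇒ x* = 4
y-coordinate, sorted with cumulative weight:
  y=5 (Zeta, w=90) cum 90
  y=5 (Alpha, w=45) cum 135
  y=6 (Delta, w=6) cum 141
  y=9 (Eta, w=100) cum 241
  y=9 (Epsilon, w=20) cum 261
  y=10 (Gamma, w=40) cum 301  ← median
  y=11 (Theta, w=200) cum 501
  y=12 (Beta, w=30) cum 531
⇒ y* = 10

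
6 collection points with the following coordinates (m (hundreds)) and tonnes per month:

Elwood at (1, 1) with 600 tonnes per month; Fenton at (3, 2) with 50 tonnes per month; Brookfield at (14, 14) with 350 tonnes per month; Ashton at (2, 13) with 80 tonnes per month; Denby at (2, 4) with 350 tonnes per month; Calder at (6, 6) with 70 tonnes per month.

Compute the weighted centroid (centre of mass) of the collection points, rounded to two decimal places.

The minimiser of Σwᵢ‖p−pᵢ‖² is the weighted centroid p* = (Σwᵢpᵢ)/(Σwᵢ).
Σwᵢ = 1500.
Σwᵢxᵢ = 600·1 + 50·3 + 350·14 + 80·2 + 350·2 + 70·6 = 6930.
Σwᵢyᵢ = 600·1 + 50·2 + 350·14 + 80·13 + 350·4 + 70·6 = 8460.
x* = 6930/1500 = 4.62, y* = 8460/1500 = 5.64.

(4.62, 5.64)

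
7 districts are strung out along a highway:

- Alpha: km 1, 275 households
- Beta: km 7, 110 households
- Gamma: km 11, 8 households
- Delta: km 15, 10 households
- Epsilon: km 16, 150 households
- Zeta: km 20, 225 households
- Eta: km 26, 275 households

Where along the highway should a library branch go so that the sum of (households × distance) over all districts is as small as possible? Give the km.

x = 16

For a sum of weighted absolute distances on a line, the optimum is the weighted median (not the mean). Total weight W = 1053; half-weight = 526.5.
Sort by position and accumulate weight:
  km 1 (Alpha, w=275) → cum 275
  km 7 (Beta, w=110) → cum 385
  km 11 (Gamma, w=8) → cum 393
  km 15 (Delta, w=10) → cum 403
  km 16 (Epsilon, w=150) → cum 553  ≥ 526.5 → median here
  km 20 (Zeta, w=225) → cum 778
  km 26 (Eta, w=275) → cum 1053
Optimal location: km 16.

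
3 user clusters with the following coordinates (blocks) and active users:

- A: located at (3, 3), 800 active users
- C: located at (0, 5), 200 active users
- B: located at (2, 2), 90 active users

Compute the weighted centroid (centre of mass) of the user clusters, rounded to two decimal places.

(2.37, 3.28)

The minimiser of Σwᵢ‖p−pᵢ‖² is the weighted centroid p* = (Σwᵢpᵢ)/(Σwᵢ).
Σwᵢ = 1090.
Σwᵢxᵢ = 800·3 + 200·0 + 90·2 = 2580.
Σwᵢyᵢ = 800·3 + 200·5 + 90·2 = 3580.
x* = 2580/1090 = 2.37, y* = 3580/1090 = 3.28.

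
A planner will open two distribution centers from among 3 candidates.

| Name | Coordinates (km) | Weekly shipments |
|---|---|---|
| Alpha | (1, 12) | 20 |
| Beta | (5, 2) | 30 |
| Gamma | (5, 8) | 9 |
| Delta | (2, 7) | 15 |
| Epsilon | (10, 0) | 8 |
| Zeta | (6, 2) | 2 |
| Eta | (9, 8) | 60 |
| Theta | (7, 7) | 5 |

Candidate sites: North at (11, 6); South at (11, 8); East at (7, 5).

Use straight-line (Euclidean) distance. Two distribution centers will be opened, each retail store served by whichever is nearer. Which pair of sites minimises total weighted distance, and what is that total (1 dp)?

{South, East}, total 588.8

Evaluate every pair (each demand assigned to the nearer of the two):
  {South, East}: total = 588.8
  {North, East}: total = 638.5
  {North, South}: total = 823.7
Best pair: {South, East} with total 588.8.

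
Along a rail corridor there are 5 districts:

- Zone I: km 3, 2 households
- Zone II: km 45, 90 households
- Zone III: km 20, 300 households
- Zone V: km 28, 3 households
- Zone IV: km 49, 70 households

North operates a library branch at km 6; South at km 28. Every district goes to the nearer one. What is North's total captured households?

The indifferent point is the midpoint (6+28)/2 = 17; districts left of it (closer to North at 6) go to North, those right go to South.
  Zone I at 3 (w=2) → North
  Zone III at 20 (w=300) → South
  Zone V at 28 (w=3) → South
  Zone II at 45 (w=90) → South
  Zone IV at 49 (w=70) → South
North captures 2; South captures 463.

2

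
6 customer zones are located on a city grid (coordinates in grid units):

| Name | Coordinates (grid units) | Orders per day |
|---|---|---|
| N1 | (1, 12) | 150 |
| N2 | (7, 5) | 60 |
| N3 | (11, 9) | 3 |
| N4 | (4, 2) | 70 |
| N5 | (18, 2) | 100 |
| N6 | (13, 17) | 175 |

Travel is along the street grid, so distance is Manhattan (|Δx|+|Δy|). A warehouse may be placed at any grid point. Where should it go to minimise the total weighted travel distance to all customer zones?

(7, 12)

Manhattan distance separates: Σwᵢ(|x−xᵢ|+|y−yᵢ|) = Σwᵢ|x−xᵢ| + Σwᵢ|y−yᵢ|, so x and y are optimised independently as 1-D weighted medians.
Total weight W = 558; half = 279.
x-coordinate, sorted with cumulative weight:
  x=1 (N1, w=150) cum 150
  x=4 (N4, w=70) cum 220
  x=7 (N2, w=60) cum 280  ← median
  x=11 (N3, w=3) cum 283
  x=13 (N6, w=175) cum 458
  x=18 (N5, w=100) cum 558
⇒ x* = 7
y-coordinate, sorted with cumulative weight:
  y=2 (N4, w=70) cum 70
  y=2 (N5, w=100) cum 170
  y=5 (N2, w=60) cum 230
  y=9 (N3, w=3) cum 233
  y=12 (N1, w=150) cum 383  ← median
  y=17 (N6, w=175) cum 558
⇒ y* = 12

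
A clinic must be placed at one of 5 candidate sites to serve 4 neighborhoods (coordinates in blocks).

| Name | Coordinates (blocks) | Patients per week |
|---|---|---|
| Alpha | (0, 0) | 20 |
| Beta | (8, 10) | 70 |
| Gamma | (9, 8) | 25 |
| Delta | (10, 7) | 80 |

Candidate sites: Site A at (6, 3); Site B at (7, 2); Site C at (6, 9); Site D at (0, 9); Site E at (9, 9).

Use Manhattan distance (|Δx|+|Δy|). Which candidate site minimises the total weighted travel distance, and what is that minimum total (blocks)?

Total weighted distance at each candidate:
  Site A (6, 3): total = 1650
  Site B (7, 2): total = 1650
  Site C (6, 9): total = 1090
  Site D (0, 9): total = 2020
  Site E (9, 9): total = 765
Minimum is at Site E with total 765 blocks.

Site E, total 765 blocks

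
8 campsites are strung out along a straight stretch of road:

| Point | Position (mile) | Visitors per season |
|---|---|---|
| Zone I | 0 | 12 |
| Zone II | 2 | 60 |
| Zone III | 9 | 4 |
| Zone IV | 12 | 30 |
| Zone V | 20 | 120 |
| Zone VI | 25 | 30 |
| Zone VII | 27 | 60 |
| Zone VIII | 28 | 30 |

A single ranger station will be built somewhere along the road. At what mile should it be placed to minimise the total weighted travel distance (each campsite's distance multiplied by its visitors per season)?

For a sum of weighted absolute distances on a line, the optimum is the weighted median (not the mean). Total weight W = 346; half-weight = 173.
Sort by position and accumulate weight:
  mile 0 (Zone I, w=12) → cum 12
  mile 2 (Zone II, w=60) → cum 72
  mile 9 (Zone III, w=4) → cum 76
  mile 12 (Zone IV, w=30) → cum 106
  mile 20 (Zone V, w=120) → cum 226  ≥ 173 → median here
  mile 25 (Zone VI, w=30) → cum 256
  mile 27 (Zone VII, w=60) → cum 316
  mile 28 (Zone VIII, w=30) → cum 346
Optimal location: mile 20.

x = 20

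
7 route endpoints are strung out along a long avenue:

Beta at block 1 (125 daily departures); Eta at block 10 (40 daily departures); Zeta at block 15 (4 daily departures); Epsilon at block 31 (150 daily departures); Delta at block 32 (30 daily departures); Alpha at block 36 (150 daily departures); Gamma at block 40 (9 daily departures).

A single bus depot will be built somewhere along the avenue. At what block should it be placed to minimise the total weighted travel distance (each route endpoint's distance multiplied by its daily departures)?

For a sum of weighted absolute distances on a line, the optimum is the weighted median (not the mean). Total weight W = 508; half-weight = 254.
Sort by position and accumulate weight:
  block 1 (Beta, w=125) → cum 125
  block 10 (Eta, w=40) → cum 165
  block 15 (Zeta, w=4) → cum 169
  block 31 (Epsilon, w=150) → cum 319  ≥ 254 → median here
  block 32 (Delta, w=30) → cum 349
  block 36 (Alpha, w=150) → cum 499
  block 40 (Gamma, w=9) → cum 508
Optimal location: block 31.

x = 31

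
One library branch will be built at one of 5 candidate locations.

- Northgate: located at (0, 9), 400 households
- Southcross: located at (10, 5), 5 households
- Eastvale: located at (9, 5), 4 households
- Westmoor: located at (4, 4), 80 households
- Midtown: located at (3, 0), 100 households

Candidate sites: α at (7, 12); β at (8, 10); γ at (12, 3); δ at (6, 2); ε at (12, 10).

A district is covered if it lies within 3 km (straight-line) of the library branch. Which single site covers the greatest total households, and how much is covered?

δ, covering 80

Coverage radius r = 3 km; a point is covered iff (Δx)²+(Δy)² ≤ 3² = 9.
  α (7, 12): covers {none} → 0
  β (8, 10): covers {none} → 0
  γ (12, 3): covers {Southcross} → 5
  δ (6, 2): covers {Westmoor} → 80
  ε (12, 10): covers {none} → 0
Maximum coverage at δ: 80 households.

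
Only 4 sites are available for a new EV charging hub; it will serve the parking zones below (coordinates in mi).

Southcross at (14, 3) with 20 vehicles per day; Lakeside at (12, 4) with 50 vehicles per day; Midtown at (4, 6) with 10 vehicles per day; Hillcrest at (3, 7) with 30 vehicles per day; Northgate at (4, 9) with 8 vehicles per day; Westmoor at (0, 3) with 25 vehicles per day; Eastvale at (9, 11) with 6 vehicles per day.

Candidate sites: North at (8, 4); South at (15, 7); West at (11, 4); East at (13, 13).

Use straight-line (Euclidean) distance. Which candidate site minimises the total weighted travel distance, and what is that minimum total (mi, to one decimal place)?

Total weighted distance at each candidate:
  North (8, 4): total = 836.5
  South (15, 7): total = 1285.9
  West (11, 4): total = 831.0
  East (13, 13): total = 1633.3
Minimum is at West with total 831.0 mi.

West, total 831.0 mi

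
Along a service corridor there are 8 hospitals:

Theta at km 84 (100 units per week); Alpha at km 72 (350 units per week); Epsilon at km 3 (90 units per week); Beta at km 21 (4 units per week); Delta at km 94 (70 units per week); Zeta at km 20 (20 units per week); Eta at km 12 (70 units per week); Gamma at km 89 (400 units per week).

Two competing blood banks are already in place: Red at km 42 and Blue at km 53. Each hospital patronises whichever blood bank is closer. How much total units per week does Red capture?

184

The indifferent point is the midpoint (42+53)/2 = 47.5; hospitals left of it (closer to Red at 42) go to Red, those right go to Blue.
  Epsilon at 3 (w=90) → Red
  Eta at 12 (w=70) → Red
  Zeta at 20 (w=20) → Red
  Beta at 21 (w=4) → Red
  Alpha at 72 (w=350) → Blue
  Theta at 84 (w=100) → Blue
  Gamma at 89 (w=400) → Blue
  Delta at 94 (w=70) → Blue
Red captures 184; Blue captures 920.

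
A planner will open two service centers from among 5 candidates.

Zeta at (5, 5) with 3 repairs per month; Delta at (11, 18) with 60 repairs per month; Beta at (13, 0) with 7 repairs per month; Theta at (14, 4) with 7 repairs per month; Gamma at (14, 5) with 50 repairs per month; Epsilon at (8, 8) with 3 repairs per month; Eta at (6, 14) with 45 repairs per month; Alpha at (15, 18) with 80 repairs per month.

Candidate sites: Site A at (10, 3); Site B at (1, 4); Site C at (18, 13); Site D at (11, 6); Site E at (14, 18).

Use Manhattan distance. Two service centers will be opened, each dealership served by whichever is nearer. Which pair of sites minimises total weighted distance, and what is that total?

Evaluate every pair (each demand assigned to the nearer of the two):
  {Site D, Site E}: total = 1127
  {Site A, Site E}: total = 1219
  {Site B, Site E}: total = 1701
  {Site C, Site E}: total = 1725
  {Site C, Site D}: total = 2272
  {Site A, Site C}: total = 2364
  {Site B, Site C}: total = 2796
  {Site A, Site D}: total = 2898
  {Site B, Site D}: total = 2906
  {Site A, Site B}: total = 3648
Best pair: {Site D, Site E} with total 1127.

{Site D, Site E}, total 1127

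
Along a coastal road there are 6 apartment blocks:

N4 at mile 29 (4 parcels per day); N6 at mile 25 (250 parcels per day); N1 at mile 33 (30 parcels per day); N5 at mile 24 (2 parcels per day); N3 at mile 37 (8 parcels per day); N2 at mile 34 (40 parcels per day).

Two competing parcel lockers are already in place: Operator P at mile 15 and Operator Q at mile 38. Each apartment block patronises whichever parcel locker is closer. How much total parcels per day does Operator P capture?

The indifferent point is the midpoint (15+38)/2 = 26.5; apartment blocks left of it (closer to Operator P at 15) go to Operator P, those right go to Operator Q.
  N5 at 24 (w=2) → Operator P
  N6 at 25 (w=250) → Operator P
  N4 at 29 (w=4) → Operator Q
  N1 at 33 (w=30) → Operator Q
  N2 at 34 (w=40) → Operator Q
  N3 at 37 (w=8) → Operator Q
Operator P captures 252; Operator Q captures 82.

252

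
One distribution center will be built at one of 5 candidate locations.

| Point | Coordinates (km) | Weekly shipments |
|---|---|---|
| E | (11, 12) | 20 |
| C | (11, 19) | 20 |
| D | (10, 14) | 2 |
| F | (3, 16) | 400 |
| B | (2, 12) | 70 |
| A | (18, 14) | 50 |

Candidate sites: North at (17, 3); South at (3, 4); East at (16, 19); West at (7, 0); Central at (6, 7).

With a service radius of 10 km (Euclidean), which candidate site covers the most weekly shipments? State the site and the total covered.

Coverage radius r = 10 km; a point is covered iff (Δx)²+(Δy)² ≤ 10² = 100.
  North (17, 3): covers {none} → 0
  South (3, 4): covers {B} → 70
  East (16, 19): covers {E, C, D, A} → 92
  West (7, 0): covers {none} → 0
  Central (6, 7): covers {E, D, F, B} → 492
Maximum coverage at Central: 492 weekly shipments.

Central, covering 492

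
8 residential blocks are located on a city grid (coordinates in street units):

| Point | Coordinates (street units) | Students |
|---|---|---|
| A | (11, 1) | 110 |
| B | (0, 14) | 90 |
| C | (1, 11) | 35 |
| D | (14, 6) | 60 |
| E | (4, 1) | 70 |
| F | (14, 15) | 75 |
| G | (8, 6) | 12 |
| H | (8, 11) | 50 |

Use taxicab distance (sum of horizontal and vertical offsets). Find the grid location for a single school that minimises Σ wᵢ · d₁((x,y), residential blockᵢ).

(8, 6)

Manhattan distance separates: Σwᵢ(|x−xᵢ|+|y−yᵢ|) = Σwᵢ|x−xᵢ| + Σwᵢ|y−yᵢ|, so x and y are optimised independently as 1-D weighted medians.
Total weight W = 502; half = 251.
x-coordinate, sorted with cumulative weight:
  x=0 (B, w=90) cum 90
  x=1 (C, w=35) cum 125
  x=4 (E, w=70) cum 195
  x=8 (G, w=12) cum 207
  x=8 (H, w=50) cum 257  ← median
  x=11 (A, w=110) cum 367
  x=14 (D, w=60) cum 427
  x=14 (F, w=75) cum 502
⇒ x* = 8
y-coordinate, sorted with cumulative weight:
  y=1 (A, w=110) cum 110
  y=1 (E, w=70) cum 180
  y=6 (D, w=60) cum 240
  y=6 (G, w=12) cum 252  ← median
  y=11 (C, w=35) cum 287
  y=11 (H, w=50) cum 337
  y=14 (B, w=90) cum 427
  y=15 (F, w=75) cum 502
⇒ y* = 6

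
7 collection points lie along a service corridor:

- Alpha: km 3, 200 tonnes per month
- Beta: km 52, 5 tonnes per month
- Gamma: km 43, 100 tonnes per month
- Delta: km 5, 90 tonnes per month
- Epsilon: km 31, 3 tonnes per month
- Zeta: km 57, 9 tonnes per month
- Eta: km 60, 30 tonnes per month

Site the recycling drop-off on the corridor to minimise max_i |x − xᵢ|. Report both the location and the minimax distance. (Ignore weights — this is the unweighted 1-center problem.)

location 31.5, max distance 28.5

The 1-center on a line is the midpoint of the two extreme points: leftmost at 3, rightmost at 60.
Optimal location = (3 + 60)/2 = 31.5; maximum distance = (60 − 3)/2 = 28.5.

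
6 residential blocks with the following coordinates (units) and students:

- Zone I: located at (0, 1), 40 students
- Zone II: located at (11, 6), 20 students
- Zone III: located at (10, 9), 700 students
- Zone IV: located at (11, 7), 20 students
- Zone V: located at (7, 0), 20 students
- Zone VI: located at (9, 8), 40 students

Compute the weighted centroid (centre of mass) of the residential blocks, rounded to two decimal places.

The minimiser of Σwᵢ‖p−pᵢ‖² is the weighted centroid p* = (Σwᵢpᵢ)/(Σwᵢ).
Σwᵢ = 840.
Σwᵢxᵢ = 40·0 + 20·11 + 700·10 + 20·11 + 20·7 + 40·9 = 7940.
Σwᵢyᵢ = 40·1 + 20·6 + 700·9 + 20·7 + 20·0 + 40·8 = 6920.
x* = 7940/840 = 9.45, y* = 6920/840 = 8.24.

(9.45, 8.24)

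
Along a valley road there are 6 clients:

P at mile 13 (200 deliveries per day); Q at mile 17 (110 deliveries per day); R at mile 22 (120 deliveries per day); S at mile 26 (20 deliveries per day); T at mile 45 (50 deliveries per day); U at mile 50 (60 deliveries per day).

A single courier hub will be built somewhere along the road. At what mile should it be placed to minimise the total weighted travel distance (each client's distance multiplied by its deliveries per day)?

For a sum of weighted absolute distances on a line, the optimum is the weighted median (not the mean). Total weight W = 560; half-weight = 280.
Sort by position and accumulate weight:
  mile 13 (P, w=200) → cum 200
  mile 17 (Q, w=110) → cum 310  ≥ 280 → median here
  mile 22 (R, w=120) → cum 430
  mile 26 (S, w=20) → cum 450
  mile 45 (T, w=50) → cum 500
  mile 50 (U, w=60) → cum 560
Optimal location: mile 17.

x = 17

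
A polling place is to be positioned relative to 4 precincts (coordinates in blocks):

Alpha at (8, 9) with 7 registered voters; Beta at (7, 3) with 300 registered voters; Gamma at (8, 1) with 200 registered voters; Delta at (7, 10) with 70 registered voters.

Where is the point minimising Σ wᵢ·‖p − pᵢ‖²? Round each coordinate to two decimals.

(7.36, 3.23)

The minimiser of Σwᵢ‖p−pᵢ‖² is the weighted centroid p* = (Σwᵢpᵢ)/(Σwᵢ).
Σwᵢ = 577.
Σwᵢxᵢ = 7·8 + 300·7 + 200·8 + 70·7 = 4246.
Σwᵢyᵢ = 7·9 + 300·3 + 200·1 + 70·10 = 1863.
x* = 4246/577 = 7.36, y* = 1863/577 = 3.23.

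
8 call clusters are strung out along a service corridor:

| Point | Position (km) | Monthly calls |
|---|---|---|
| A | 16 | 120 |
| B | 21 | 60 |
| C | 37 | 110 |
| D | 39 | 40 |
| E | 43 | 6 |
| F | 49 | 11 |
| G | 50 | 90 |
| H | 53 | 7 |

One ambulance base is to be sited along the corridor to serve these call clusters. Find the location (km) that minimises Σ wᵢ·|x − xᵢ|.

x = 37

For a sum of weighted absolute distances on a line, the optimum is the weighted median (not the mean). Total weight W = 444; half-weight = 222.
Sort by position and accumulate weight:
  km 16 (A, w=120) → cum 120
  km 21 (B, w=60) → cum 180
  km 37 (C, w=110) → cum 290  ≥ 222 → median here
  km 39 (D, w=40) → cum 330
  km 43 (E, w=6) → cum 336
  km 49 (F, w=11) → cum 347
  km 50 (G, w=90) → cum 437
  km 53 (H, w=7) → cum 444
Optimal location: km 37.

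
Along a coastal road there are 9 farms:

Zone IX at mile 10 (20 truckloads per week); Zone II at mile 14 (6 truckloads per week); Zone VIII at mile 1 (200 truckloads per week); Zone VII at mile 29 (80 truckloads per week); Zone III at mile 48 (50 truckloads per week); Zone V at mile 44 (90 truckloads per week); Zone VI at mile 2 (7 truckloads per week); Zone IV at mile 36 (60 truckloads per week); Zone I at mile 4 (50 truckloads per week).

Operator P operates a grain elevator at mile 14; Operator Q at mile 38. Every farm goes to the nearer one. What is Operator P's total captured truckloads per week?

The indifferent point is the midpoint (14+38)/2 = 26; farms left of it (closer to Operator P at 14) go to Operator P, those right go to Operator Q.
  Zone VIII at 1 (w=200) → Operator P
  Zone VI at 2 (w=7) → Operator P
  Zone I at 4 (w=50) → Operator P
  Zone IX at 10 (w=20) → Operator P
  Zone II at 14 (w=6) → Operator P
  Zone VII at 29 (w=80) → Operator Q
  Zone IV at 36 (w=60) → Operator Q
  Zone V at 44 (w=90) → Operator Q
  Zone III at 48 (w=50) → Operator Q
Operator P captures 283; Operator Q captures 280.

283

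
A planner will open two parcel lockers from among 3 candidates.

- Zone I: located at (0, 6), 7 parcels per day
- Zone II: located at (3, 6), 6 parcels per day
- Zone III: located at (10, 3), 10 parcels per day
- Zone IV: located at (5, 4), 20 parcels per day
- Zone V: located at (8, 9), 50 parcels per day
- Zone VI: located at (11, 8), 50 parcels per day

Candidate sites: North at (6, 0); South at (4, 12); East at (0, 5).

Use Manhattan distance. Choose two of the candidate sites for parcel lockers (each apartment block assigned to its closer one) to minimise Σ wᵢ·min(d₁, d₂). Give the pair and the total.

Evaluate every pair (each demand assigned to the nearer of the two):
  {South, East}: total = 1171
  {North, South}: total = 1182
  {North, East}: total = 1401
Best pair: {South, East} with total 1171.

{South, East}, total 1171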